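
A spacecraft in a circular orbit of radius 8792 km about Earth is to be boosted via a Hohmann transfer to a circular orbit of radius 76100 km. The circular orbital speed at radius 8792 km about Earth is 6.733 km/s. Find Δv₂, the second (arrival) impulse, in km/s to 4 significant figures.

From the circular-orbit relation v² = μ/r at r = 8792 km: μ = v²r = (6.733)² × 8792 = 3.98570×10^5 km³/s².
Transfer-ellipse semi-major axis a_t = (r₁ + r₂)/2 = (8792 + 76100)/2 = 42446 km.
Circular speed at r = 76100 km: v_c = √(μ/r) = 2.289 km/s.
Transfer-orbit speed at the same r (vis-viva, a = a_t): v_t = √[μ(2/r − 1/a_t)] = 1.042 km/s.
Δv₂ = |v_t − v_c| = |1.042 − 2.289| = 1.247 km/s.

Δv₂ = 1.247 km/s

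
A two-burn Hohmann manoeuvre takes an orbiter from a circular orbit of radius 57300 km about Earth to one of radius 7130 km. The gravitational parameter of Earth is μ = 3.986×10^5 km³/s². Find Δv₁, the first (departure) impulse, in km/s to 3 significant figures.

The Hohmann ellipse has a_t = (r₁ + r₂)/2 = 32215 km.
On the circular orbit at r = 57300 km, v_c = √(μ/r) = 2.6375 km/s.
Vis-viva on the transfer ellipse at r = 57300 km gives v_t = √[μ(2/r − 1/a_t)] = 1.2408 km/s.
Δv₁ = |v_t − v_c| = |1.2408 − 2.6375| = 1.397 km/s.

Δv₁ = 1.40 km/s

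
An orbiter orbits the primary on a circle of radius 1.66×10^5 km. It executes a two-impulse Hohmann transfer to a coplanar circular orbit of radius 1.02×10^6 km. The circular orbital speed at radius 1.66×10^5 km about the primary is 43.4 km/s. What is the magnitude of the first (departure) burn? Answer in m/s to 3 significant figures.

From the circular-orbit relation v² = μ/r at r = 1.66×10^5 km: μ = v²r = (43.4)² × 1.66×10^5 = 3.12671×10^8 km³/s².
The Hohmann ellipse has a_t = (r₁ + r₂)/2 = 5.930×10^5 km.
On the circular orbit at r = 1.660×10^5 km, v_c = √(μ/r) = 43.40 km/s.
Transfer-orbit speed at the same r (vis-viva, a = a_t): v_t = √[μ(2/r − 1/a_t)] = 56.92 km/s.
Δv₁ = |v_t − v_c| = |56.92 − 43.40| = 13.52 km/s.

Δv₁ = 13500 m/s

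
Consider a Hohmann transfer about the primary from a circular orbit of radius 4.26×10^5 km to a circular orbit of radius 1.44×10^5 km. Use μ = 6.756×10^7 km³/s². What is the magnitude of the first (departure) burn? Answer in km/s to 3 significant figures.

Δv₁ = 3.64 km/s

The Hohmann ellipse has a_t = (r₁ + r₂)/2 = 2.850×10^5 km.
Circular speed at r = 4.260×10^5 km: v_c = √(μ/r) = 12.5933 km/s.
Vis-viva on the transfer ellipse at r = 4.260×10^5 km gives v_t = √[μ(2/r − 1/a_t)] = 8.95156 km/s.
Δv₁ = |v_t − v_c| = |8.95156 − 12.5933| = 3.642 km/s.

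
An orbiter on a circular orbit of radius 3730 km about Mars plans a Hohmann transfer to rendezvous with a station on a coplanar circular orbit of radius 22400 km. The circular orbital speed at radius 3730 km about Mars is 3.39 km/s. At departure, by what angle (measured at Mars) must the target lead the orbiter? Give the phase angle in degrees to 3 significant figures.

φ = 99.8°

From the circular-orbit relation v² = μ/r at r = 3730 km: μ = v²r = (3.39)² × 3730 = 42865.5 km³/s².
Semi-major axis of the transfer orbit: a_t = (3730 + 22400)/2 = 13065 km.
The half-period of the transfer ellipse is t = π√(a_t³/μ) = 22660 s.
The target's mean motion on its circular orbit is ω₂ = √(μ/r₂³) = 6.1756×10^-5 rad/s.
Angle swept by the target during transfer: ω₂·t = 1.3994 rad = 80.18°.
The orbiter traverses 180° on the transfer ellipse, so the target must lead by 180° − 80.18° = 99.8°.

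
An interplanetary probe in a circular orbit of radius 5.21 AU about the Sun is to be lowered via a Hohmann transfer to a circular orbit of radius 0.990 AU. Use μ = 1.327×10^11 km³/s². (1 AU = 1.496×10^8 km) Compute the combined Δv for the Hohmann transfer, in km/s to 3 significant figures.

Δv = 14.5 km/s

In km: r₁ = 5.21 × 1.496×10^8 = 7.79416×10^8 km; r₂ = 0.990 × 1.496×10^8 = 1.48104×10^8 km.
Semi-major axis of the transfer orbit: a_t = (7.79416×10^8 + 1.48104×10^8)/2 = 4.6376×10^8 km.
At r₁ the circular-orbit speed is v₁ = √(μ/r₁) = 13.048 km/s.
On the transfer ellipse at r₁, v² = μ(2/r − 1/a) gives v_a = √[μ(2/r₁ − 1/a_t)] = 7.3737 km/s.
First burn Δv₁ = |v_a − v₁| = 5.674 km/s.
At r₂, v₂ = √(μ/r₂) = 29.933 km/s.
Transfer-orbit speed at r₂: v_p = √[μ(2/r₂ − 1/a_t)] = 38.805 km/s.
Second burn Δv₂ = |v₂ − v_p| = 8.872 km/s.
Δv = Δv₁ + Δv₂ = 5.674 + 8.872 = 14.55 km/s.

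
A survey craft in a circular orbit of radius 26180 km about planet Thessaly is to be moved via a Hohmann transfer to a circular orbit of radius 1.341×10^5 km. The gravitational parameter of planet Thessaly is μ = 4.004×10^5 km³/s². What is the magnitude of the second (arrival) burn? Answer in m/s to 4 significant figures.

Δv₂ = 740.3 m/s

The Hohmann ellipse has a_t = (r₁ + r₂)/2 = 80140 km.
Circular speed at r = 1.341×10^5 km: v_c = √(μ/r) = 1.72796 km/s.
Vis-viva on the transfer ellipse at r = 1.341×10^5 km gives v_t = √[μ(2/r − 1/a_t)] = 0.987627 km/s.
Δv₂ = |v_t − v_c| = |0.987627 − 1.72796| = 0.7403 km/s.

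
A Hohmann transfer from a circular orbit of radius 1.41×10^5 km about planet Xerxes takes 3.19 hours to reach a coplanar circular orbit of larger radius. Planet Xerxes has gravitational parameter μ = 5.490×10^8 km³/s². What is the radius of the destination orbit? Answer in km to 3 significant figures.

Transfer time t = 3.19 hours = 11484 s, and t = π√(a_t³/μ).
So a_t = (μ t²/π²)^(1/3) = (5.490×10^8 × (11484)² / π²)^(1/3) = 1.9431×10^5 km.
Since a_t = (r₁ + r₂)/2, r₂ = 2a_t − r₁ = 2×1.9431×10^5 − 1.410×10^5 = 2.4762×10^5 km.

r₂ = 2.48×10^5 km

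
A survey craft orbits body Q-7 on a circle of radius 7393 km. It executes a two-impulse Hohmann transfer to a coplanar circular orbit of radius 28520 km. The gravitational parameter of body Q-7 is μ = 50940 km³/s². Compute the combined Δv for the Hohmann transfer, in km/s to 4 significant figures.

Transfer-ellipse semi-major axis a_t = (r₁ + r₂)/2 = (7393 + 28520)/2 = 17956.5 km.
At r₁ the circular-orbit speed is v₁ = √(μ/r₁) = 2.6249 km/s.
On the transfer ellipse at r₁, vis-viva gives v_p = √[μ(2/r₁ − 1/a_t)] = 3.3081 km/s.
First burn Δv₁ = |v_p − v₁| = 0.6832 km/s.
At r₂, v₂ = √(μ/r₂) = 1.33646 km/s.
Transfer-orbit speed at r₂: v_a = √[μ(2/r₂ − 1/a_t)] = 0.857540 km/s.
Second burn Δv₂ = |v₂ − v_a| = 0.4789 km/s.
Total Δv = Δv₁ + Δv₂ = 1.162 km/s.

Δv = 1.162 km/s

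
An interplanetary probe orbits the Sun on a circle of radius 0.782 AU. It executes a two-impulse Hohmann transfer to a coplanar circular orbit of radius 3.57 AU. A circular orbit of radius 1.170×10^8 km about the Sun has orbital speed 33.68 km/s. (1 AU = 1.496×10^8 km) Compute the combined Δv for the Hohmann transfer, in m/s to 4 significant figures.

Δv = 15770 m/s

From the circular-orbit relation v² = μ/r at r = 1.170×10^8 km: μ = v²r = (33.68)² × 1.170×10^8 = 1.32718×10^11 km³/s².
In km: r₁ = 0.782 × 1.496×10^8 = 1.169872×10^8 km; r₂ = 3.57 × 1.496×10^8 = 5.34072×10^8 km.
The Hohmann ellipse has a_t = (r₁ + r₂)/2 = 3.255296×10^8 km.
At r₁ the circular-orbit speed is v₁ = √(μ/r₁) = 33.68 km/s.
On the transfer ellipse at r₁, vis-viva gives v_p = √[μ(2/r₁ − 1/a_t)] = 43.14 km/s.
First burn Δv₁ = |v_p − v₁| = 9.460 km/s.
Circular speed at r₂: v₂ = √(μ/r₂) = 15.764 km/s.
Transfer-orbit speed at r₂: v_a = √[μ(2/r₂ − 1/a_t)] = 9.4502 km/s.
Second burn Δv₂ = |v₂ − v_a| = 6.314 km/s.
Total Δv = Δv₁ + Δv₂ = 15.77 km/s.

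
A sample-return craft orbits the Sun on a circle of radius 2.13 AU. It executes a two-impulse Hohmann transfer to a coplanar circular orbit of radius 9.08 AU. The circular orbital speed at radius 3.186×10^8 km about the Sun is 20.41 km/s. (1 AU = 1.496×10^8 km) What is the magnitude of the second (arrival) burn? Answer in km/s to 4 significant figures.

From the circular-orbit relation v² = μ/r at r = 3.186×10^8 km: μ = v²r = (20.41)² × 3.186×10^8 = 1.32719×10^11 km³/s².
In km: r₁ = 2.13 × 1.496×10^8 = 3.18648×10^8 km; r₂ = 9.08 × 1.496×10^8 = 1.358368×10^9 km.
Semi-major axis of the transfer orbit: a_t = (3.18648×10^8 + 1.358368×10^9)/2 = 8.38508×10^8 km.
Circular speed at r = 1.358368×10^9 km: v_c = √(μ/r) = 9.8846 km/s.
Transfer-orbit speed at the same r (vis-viva, a = a_t): v_t = √[μ(2/r − 1/a_t)] = 6.0934 km/s.
Δv₂ = |v_t − v_c| = |6.0934 − 9.8846| = 3.791 km/s.

Δv₂ = 3.791 km/s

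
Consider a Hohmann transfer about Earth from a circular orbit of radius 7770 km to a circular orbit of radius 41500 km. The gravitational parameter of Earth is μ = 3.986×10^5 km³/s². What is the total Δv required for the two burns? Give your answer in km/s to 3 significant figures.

Δv = 3.49 km/s

The Hohmann ellipse has a_t = (r₁ + r₂)/2 = 24635 km.
At r₁ the circular-orbit speed is v₁ = √(μ/r₁) = 7.1624 km/s.
On the transfer ellipse at r₁, vis-viva gives v_p = √[μ(2/r₁ − 1/a_t)] = 9.2962 km/s.
First burn Δv₁ = |v_p − v₁| = 2.1338 km/s.
At r₂, v₂ = √(μ/r₂) = 3.09916 km/s.
Transfer-orbit speed at r₂: v_a = √[μ(2/r₂ − 1/a_t)] = 1.74052 km/s.
Second burn Δv₂ = |v₂ − v_a| = 1.3586 km/s.
Δv = Δv₁ + Δv₂ = 2.1338 + 1.3586 = 3.492 km/s.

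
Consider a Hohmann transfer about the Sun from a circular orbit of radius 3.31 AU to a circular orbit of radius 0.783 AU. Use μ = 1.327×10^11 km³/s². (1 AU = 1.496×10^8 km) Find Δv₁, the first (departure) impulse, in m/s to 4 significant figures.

In km: r₁ = 3.31 × 1.496×10^8 = 4.95176×10^8 km; r₂ = 0.783 × 1.496×10^8 = 1.171368×10^8 km.
Transfer-ellipse semi-major axis a_t = (r₁ + r₂)/2 = (4.95176×10^8 + 1.171368×10^8)/2 = 3.061564×10^8 km.
Circular speed at r = 4.95176×10^8 km: v_c = √(μ/r) = 16.370 km/s.
Transfer-orbit speed at the same r (vis-viva, a = a_t): v_t = √[μ(2/r − 1/a_t)] = 10.126 km/s.
Δv₁ = |v_t − v_c| = |10.126 − 16.370| = 6.244 km/s.

Δv₁ = 6244 m/s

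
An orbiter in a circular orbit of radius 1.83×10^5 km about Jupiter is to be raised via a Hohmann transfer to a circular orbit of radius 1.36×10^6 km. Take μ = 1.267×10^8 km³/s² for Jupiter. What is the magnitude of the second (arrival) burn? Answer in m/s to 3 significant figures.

The Hohmann ellipse has a_t = (r₁ + r₂)/2 = 7.715×10^5 km.
Circular speed at r = 1.360×10^6 km: v_c = √(μ/r) = 9.652 km/s.
Vis-viva on the transfer ellipse at r = 1.360×10^6 km gives v_t = √[μ(2/r − 1/a_t)] = 4.701 km/s.
Δv₂ = |v_t − v_c| = |4.701 − 9.652| = 4.951 km/s.

Δv₂ = 4950 m/s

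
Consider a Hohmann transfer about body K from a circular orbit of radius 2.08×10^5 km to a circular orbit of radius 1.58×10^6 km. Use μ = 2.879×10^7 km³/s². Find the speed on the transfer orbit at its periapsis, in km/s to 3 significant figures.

Semi-major axis of the transfer orbit: a_t = (2.080×10^5 + 1.580×10^6)/2 = 8.940×10^5 km.
The periapsis of the transfer ellipse is at r = 2.080×10^5 km.
From the vis-viva equation, v = √[μ(2/r − 1/a_t)] = 15.64 km/s.

v = 15.6 km/s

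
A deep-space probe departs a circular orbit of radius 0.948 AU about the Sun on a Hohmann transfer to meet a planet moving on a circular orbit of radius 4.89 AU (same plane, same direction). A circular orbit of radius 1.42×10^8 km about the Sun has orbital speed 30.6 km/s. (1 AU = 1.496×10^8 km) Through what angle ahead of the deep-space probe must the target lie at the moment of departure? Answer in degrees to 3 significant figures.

φ = 97.0°

From the circular-orbit relation v² = μ/r at r = 1.42×10^8 km: μ = v²r = (30.6)² × 1.42×10^8 = 1.32963×10^11 km³/s².
In km: r₁ = 0.948 × 1.496×10^8 = 1.418208×10^8 km; r₂ = 4.89 × 1.496×10^8 = 7.31544×10^8 km.
Semi-major axis of the transfer orbit: a_t = (1.418208×10^8 + 7.31544×10^8)/2 = 4.366824×10^8 km.
The half-period of the transfer ellipse is t = π√(a_t³/μ) = 7.862×10^7 s.
Target angular speed ω₂ = √(μ/r₂³) = 1.843×10^-8 rad/s.
Angle swept by the target during transfer: ω₂·t = 1.449 rad = 83.02°.
Arrival is 180° from departure on the ellipse, so φ = 180° − 83.02° = 97.0°.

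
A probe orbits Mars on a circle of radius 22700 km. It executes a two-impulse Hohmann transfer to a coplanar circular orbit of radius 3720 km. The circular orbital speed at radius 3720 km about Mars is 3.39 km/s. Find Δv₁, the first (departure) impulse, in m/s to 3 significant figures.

From the circular-orbit relation v² = μ/r at r = 3720 km: μ = v²r = (3.39)² × 3720 = 42750.6 km³/s².
The Hohmann ellipse has a_t = (r₁ + r₂)/2 = 13210 km.
Circular speed at r = 22700 km: v_c = √(μ/r) = 1.37233 km/s.
Vis-viva on the transfer ellipse at r = 22700 km gives v_t = √[μ(2/r − 1/a_t)] = 0.728246 km/s.
Δv₁ = |v_t − v_c| = |0.728246 − 1.37233| = 0.6441 km/s.

Δv₁ = 644 m/s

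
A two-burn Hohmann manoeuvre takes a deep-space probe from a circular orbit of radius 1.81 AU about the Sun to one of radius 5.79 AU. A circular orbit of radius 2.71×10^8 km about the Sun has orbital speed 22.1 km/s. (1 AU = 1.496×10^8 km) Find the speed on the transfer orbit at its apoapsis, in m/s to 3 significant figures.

From the circular-orbit relation v² = μ/r at r = 2.71×10^8 km: μ = v²r = (22.1)² × 2.71×10^8 = 1.32359×10^11 km³/s².
In km: r₁ = 1.81 × 1.496×10^8 = 2.70776×10^8 km; r₂ = 5.79 × 1.496×10^8 = 8.66184×10^8 km.
The Hohmann ellipse has a_t = (r₁ + r₂)/2 = 5.6848×10^8 km.
At apoapsis, r = 8.66184×10^8 km.
Vis-viva: v = √[μ(2/r − 1/a_t)] = √[1.32359×10^11 × (2/8.66184×10^8 − 1/5.6848×10^8)] = 8.531 km/s.

v = 8530 m/s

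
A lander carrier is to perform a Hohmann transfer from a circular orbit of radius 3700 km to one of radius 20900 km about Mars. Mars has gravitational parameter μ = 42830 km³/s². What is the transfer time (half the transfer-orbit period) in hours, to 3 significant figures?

The Hohmann ellipse has a_t = (r₁ + r₂)/2 = 12300 km.
By Kepler's third law the transfer-orbit period is T = 2π√(a_t³/μ), so t = T/2 = 20710 s.
Converting: 20710 s ÷ 3600 s/hour = 5.75 hours.

t = 5.75 hours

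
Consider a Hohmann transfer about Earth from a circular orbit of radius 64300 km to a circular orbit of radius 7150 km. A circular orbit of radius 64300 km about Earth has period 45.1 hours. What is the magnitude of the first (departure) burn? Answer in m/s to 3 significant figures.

Δv₁ = 1380 m/s

From Kepler's third law T² = 4π²r³/μ at r = 64300 km, T = 45.1 hours = 45.1 × 3600 s = 1.6236×10^5 s: μ = 4π²r³/T² = 3.98139×10^5 km³/s².
Transfer-ellipse semi-major axis a_t = (r₁ + r₂)/2 = (64300 + 7150)/2 = 35725 km.
On the circular orbit at r = 64300 km, v_c = √(μ/r) = 2.488 km/s.
Vis-viva on the transfer ellipse at r = 64300 km gives v_t = √[μ(2/r − 1/a_t)] = 1.113 km/s.
Δv₁ = |v_t − v_c| = |1.113 − 2.488| = 1.375 km/s.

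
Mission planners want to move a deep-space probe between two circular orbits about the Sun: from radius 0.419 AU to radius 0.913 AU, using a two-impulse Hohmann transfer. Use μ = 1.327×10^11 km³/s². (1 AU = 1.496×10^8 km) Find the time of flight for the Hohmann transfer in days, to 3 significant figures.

In km: r₁ = 0.419 × 1.496×10^8 = 6.26824×10^7 km; r₂ = 0.913 × 1.496×10^8 = 1.365848×10^8 km.
Semi-major axis of the transfer orbit: a_t = (6.26824×10^7 + 1.365848×10^8)/2 = 9.96336×10^7 km.
Transfer time t = π√(a_t³/μ) = π√((9.96336×10^7)³ / 1.327×10^11) = 8.577×10^6 s.
Converting: 8.577×10^6 s ÷ 86400 s/day = 99.3 days.

t = 99.3 days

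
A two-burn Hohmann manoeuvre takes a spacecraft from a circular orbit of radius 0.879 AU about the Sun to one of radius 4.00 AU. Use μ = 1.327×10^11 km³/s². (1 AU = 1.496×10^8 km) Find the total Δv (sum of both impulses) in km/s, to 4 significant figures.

Δv = 14.86 km/s

In km: r₁ = 0.879 × 1.496×10^8 = 1.314984×10^8 km; r₂ = 4.00 × 1.496×10^8 = 5.984×10^8 km.
Transfer-ellipse semi-major axis a_t = (r₁ + r₂)/2 = (1.314984×10^8 + 5.984×10^8)/2 = 3.649492×10^8 km.
Circular speed at r₁: v₁ = √(μ/r₁) = √(1.327×10^11/1.314984×10^8) = 31.767 km/s.
Transfer-orbit speed at r₁ (v² = μ(2/r − 1/a)): v_p = √[μ(2/r₁ − 1/a_t)] = 40.678 km/s.
First burn Δv₁ = |v_p − v₁| = 8.911 km/s.
Circular speed at r₂: v₂ = √(μ/r₂) = 14.892 km/s.
Transfer-orbit speed at r₂: v_a = √[μ(2/r₂ − 1/a_t)] = 8.9389 km/s.
Second burn Δv₂ = |v₂ − v_a| = 5.953 km/s.
Δv = Δv₁ + Δv₂ = 8.911 + 5.953 = 14.86 km/s.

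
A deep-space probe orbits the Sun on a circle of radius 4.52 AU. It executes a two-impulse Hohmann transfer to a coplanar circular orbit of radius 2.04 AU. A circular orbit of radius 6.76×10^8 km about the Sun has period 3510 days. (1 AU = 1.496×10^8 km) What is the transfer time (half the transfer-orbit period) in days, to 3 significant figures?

t = 1090 days

From Kepler's third law T² = 4π²r³/μ at r = 6.76×10^8 km, T = 3510 days = 3510 × 86400 s = 3.03264×10^8 s: μ = 4π²r³/T² = 1.32604×10^11 km³/s².
In km: r₁ = 4.52 × 1.496×10^8 = 6.76192×10^8 km; r₂ = 2.04 × 1.496×10^8 = 3.05184×10^8 km.
Transfer-ellipse semi-major axis a_t = (r₁ + r₂)/2 = (6.76192×10^8 + 3.05184×10^8)/2 = 4.90688×10^8 km.
Transfer time t = π√(a_t³/μ) = π√((4.90688×10^8)³ / 1.32604×10^11) = 9.377×10^7 s.
Converting: 9.377×10^7 s ÷ 86400 s/day = 1090 days.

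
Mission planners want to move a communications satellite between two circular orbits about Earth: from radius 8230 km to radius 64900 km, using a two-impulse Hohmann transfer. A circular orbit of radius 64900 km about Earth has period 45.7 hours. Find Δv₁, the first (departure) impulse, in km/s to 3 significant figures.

From Kepler's third law T² = 4π²r³/μ at r = 64900 km, T = 45.7 hours = 45.7 × 3600 s = 1.6452×10^5 s: μ = 4π²r³/T² = 3.98709×10^5 km³/s².
Semi-major axis of the transfer orbit: a_t = (8230 + 64900)/2 = 36565 km.
On the circular orbit at r = 8230 km, v_c = √(μ/r) = 6.960 km/s.
Transfer-orbit speed at the same r (vis-viva, a = a_t): v_t = √[μ(2/r − 1/a_t)] = 9.273 km/s.
Δv₁ = |v_t − v_c| = |9.273 − 6.960| = 2.313 km/s.

Δv₁ = 2.31 km/s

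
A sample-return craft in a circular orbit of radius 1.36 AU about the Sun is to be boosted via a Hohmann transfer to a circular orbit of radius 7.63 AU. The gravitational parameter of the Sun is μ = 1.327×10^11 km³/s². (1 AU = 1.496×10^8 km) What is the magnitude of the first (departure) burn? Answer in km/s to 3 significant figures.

In km: r₁ = 1.36 × 1.496×10^8 = 2.03456×10^8 km; r₂ = 7.63 × 1.496×10^8 = 1.141448×10^9 km.
Transfer-ellipse semi-major axis a_t = (r₁ + r₂)/2 = (2.03456×10^8 + 1.141448×10^9)/2 = 6.72452×10^8 km.
On the circular orbit at r = 2.03456×10^8 km, v_c = √(μ/r) = 25.5388 km/s.
Transfer-orbit speed at the same r (vis-viva, a = a_t): v_t = √[μ(2/r − 1/a_t)] = 33.2734 km/s.
Δv₁ = |v_t − v_c| = |33.2734 − 25.5388| = 7.735 km/s.

Δv₁ = 7.73 km/s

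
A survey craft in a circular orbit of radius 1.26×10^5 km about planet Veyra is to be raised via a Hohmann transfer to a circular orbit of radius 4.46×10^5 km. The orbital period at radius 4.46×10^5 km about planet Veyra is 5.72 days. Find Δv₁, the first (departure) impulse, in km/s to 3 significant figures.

Δv₁ = 2.65 km/s

From Kepler's third law T² = 4π²r³/μ at r = 4.46×10^5 km, T = 5.72 days = 5.72 × 86400 s = 4.94208×10^5 s: μ = 4π²r³/T² = 1.43399×10^7 km³/s².
The Hohmann ellipse has a_t = (r₁ + r₂)/2 = 2.860×10^5 km.
Circular speed at r = 1.260×10^5 km: v_c = √(μ/r) = 10.668 km/s.
Transfer-orbit speed at the same r (vis-viva, a = a_t): v_t = √[μ(2/r − 1/a_t)] = 13.322 km/s.
Δv₁ = |v_t − v_c| = |13.322 − 10.668| = 2.654 km/s.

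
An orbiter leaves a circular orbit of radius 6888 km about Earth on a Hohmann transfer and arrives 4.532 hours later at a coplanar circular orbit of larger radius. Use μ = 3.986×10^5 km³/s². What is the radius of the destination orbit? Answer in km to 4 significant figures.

Transfer time t = 4.532 hours = 16315.2 s, and t = π√(a_t³/μ).
So a_t = (μ t²/π²)^(1/3) = (3.986×10^5 × (16315.2)² / π²)^(1/3) = 22070 km.
Since a_t = (r₁ + r₂)/2, r₂ = 2a_t − r₁ = 2×22070 − 6888 = 37252 km.

r₂ = 37250 km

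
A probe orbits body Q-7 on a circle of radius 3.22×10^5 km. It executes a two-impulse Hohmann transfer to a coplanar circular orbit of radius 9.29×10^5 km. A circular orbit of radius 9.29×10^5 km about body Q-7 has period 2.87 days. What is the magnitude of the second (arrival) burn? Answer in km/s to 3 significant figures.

Δv₂ = 6.65 km/s

From Kepler's third law T² = 4π²r³/μ at r = 9.29×10^5 km, T = 2.87 days = 2.87 × 86400 s = 2.47968×10^5 s: μ = 4π²r³/T² = 5.14773×10^8 km³/s².
The Hohmann ellipse has a_t = (r₁ + r₂)/2 = 6.255×10^5 km.
Circular speed at r = 9.290×10^5 km: v_c = √(μ/r) = 23.54 km/s.
Transfer-orbit speed at the same r (vis-viva, a = a_t): v_t = √[μ(2/r − 1/a_t)] = 16.89 km/s.
Δv₂ = |v_t − v_c| = |16.89 − 23.54| = 6.650 km/s.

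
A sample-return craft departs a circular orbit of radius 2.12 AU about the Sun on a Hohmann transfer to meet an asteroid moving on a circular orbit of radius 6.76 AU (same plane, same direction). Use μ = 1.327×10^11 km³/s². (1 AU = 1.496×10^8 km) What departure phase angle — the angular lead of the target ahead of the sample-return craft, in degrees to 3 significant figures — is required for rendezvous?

φ = 84.2°

In km: r₁ = 2.12 × 1.496×10^8 = 3.17152×10^8 km; r₂ = 6.76 × 1.496×10^8 = 1.011296×10^9 km.
The Hohmann ellipse has a_t = (r₁ + r₂)/2 = 6.64224×10^8 km.
The half-period of the transfer ellipse is t = π√(a_t³/μ) = 1.476340×10^8 s.
Target angular speed ω₂ = √(μ/r₂³) = 1.132708×10^-8 rad/s.
Angle swept by the target during transfer: ω₂·t = 1.67226 rad = 95.81°.
Arrival is 180° from departure on the ellipse, so φ = 180° − 95.81° = 84.2°.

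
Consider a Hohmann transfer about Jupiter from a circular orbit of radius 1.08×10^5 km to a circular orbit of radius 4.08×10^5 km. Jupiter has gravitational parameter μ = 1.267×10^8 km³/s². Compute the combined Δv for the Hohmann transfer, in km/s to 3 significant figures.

Δv = 15.0 km/s

Semi-major axis of the transfer orbit: a_t = (1.080×10^5 + 4.080×10^5)/2 = 2.580×10^5 km.
Circular speed at r₁: v₁ = √(μ/r₁) = √(1.267×10^8/1.080×10^5) = 34.251 km/s.
On the transfer ellipse at r₁, v² = μ(2/r − 1/a) gives v_p = √[μ(2/r₁ − 1/a_t)] = 43.072 km/s.
First burn Δv₁ = |v_p − v₁| = 8.821 km/s.
At r₂, v₂ = √(μ/r₂) = 17.622 km/s.
Transfer-orbit speed at r₂: v_a = √[μ(2/r₂ − 1/a_t)] = 11.401 km/s.
Second burn Δv₂ = |v₂ − v_a| = 6.221 km/s.
Δv = Δv₁ + Δv₂ = 8.821 + 6.221 = 15.04 km/s.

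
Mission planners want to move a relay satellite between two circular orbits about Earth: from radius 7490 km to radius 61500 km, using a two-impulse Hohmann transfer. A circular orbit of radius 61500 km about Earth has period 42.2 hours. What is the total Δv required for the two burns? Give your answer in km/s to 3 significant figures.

From Kepler's third law T² = 4π²r³/μ at r = 61500 km, T = 42.2 hours = 42.2 × 3600 s = 1.5192×10^5 s: μ = 4π²r³/T² = 3.97883×10^5 km³/s².
The Hohmann ellipse has a_t = (r₁ + r₂)/2 = 34495 km.
At r₁ the circular-orbit speed is v₁ = √(μ/r₁) = 7.2885 km/s.
Transfer-orbit speed at r₁ (vis-viva): v_p = √[μ(2/r₁ − 1/a_t)] = 9.7319 km/s.
First burn Δv₁ = |v_p − v₁| = 2.4434 km/s.
At r₂, v₂ = √(μ/r₂) = 2.5435 km/s.
Transfer-orbit speed at r₂: v_a = √[μ(2/r₂ − 1/a_t)] = 1.1852 km/s.
Second burn Δv₂ = |v₂ − v_a| = 1.3583 km/s.
Total Δv = Δv₁ + Δv₂ = 3.802 km/s.

Δv = 3.80 km/s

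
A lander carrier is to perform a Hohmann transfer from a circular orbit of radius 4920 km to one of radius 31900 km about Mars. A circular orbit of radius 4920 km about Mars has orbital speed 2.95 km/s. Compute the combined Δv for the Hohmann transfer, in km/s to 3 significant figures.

From the circular-orbit relation v² = μ/r at r = 4920 km: μ = v²r = (2.95)² × 4920 = 42816.3 km³/s².
The Hohmann ellipse has a_t = (r₁ + r₂)/2 = 18410 km.
Circular speed at r₁: v₁ = √(μ/r₁) = √(42816.3/4920) = 2.9500 km/s.
On the transfer ellipse at r₁, vis-viva equation gives v_p = √[μ(2/r₁ − 1/a_t)] = 3.8832 km/s.
First burn Δv₁ = |v_p − v₁| = 0.9332 km/s.
At r₂, v₂ = √(μ/r₂) = 1.1585 km/s.
Transfer-orbit speed at r₂: v_a = √[μ(2/r₂ − 1/a_t)] = 0.59891 km/s.
Second burn Δv₂ = |v₂ − v_a| = 0.5596 km/s.
Total Δv = Δv₁ + Δv₂ = 1.493 km/s.

Δv = 1.49 km/s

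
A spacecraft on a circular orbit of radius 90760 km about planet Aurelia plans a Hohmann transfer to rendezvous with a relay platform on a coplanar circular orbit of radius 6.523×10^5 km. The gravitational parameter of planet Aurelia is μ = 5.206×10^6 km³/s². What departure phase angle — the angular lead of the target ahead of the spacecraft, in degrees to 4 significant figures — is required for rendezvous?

Semi-major axis of the transfer orbit: a_t = (90760 + 6.523×10^5)/2 = 3.7153×10^5 km.
The half-period of the transfer ellipse is t = π√(a_t³/μ) = 3.118×10^5 s.
The target's mean motion on its circular orbit is ω₂ = √(μ/r₂³) = 4.331×10^-6 rad/s.
Angle swept by the target during transfer: ω₂·t = 1.3504 rad = 77.37°.
The spacecraft traverses 180° on the transfer ellipse, so the target must lead by 180° − 77.37° = 102.6°.

φ = 102.6°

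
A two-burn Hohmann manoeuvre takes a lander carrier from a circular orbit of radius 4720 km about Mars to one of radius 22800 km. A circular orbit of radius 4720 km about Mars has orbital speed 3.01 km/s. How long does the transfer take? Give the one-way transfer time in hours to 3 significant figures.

t = 6.81 hours

From the circular-orbit relation v² = μ/r at r = 4720 km: μ = v²r = (3.01)² × 4720 = 42763.7 km³/s².
Semi-major axis of the transfer orbit: a_t = (4720 + 22800)/2 = 13760 km.
Half the transfer-orbit period gives t = π√(a_t³/μ) = 24520 s.
Converting: 24520 s ÷ 3600 s/hour = 6.81 hours.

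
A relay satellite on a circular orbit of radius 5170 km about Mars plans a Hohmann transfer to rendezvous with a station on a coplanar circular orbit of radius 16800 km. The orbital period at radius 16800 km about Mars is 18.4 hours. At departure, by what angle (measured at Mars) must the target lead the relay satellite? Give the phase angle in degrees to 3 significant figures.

From Kepler's third law T² = 4π²r³/μ at r = 16800 km, T = 18.4 hours = 18.4 × 3600 s = 66240 s: μ = 4π²r³/T² = 42662.6 km³/s².
Semi-major axis of the transfer orbit: a_t = (5170 + 16800)/2 = 10985 km.
Transfer time t = π√(a_t³/μ) = 17510 s.
The target's mean motion on its circular orbit is ω₂ = √(μ/r₂³) = 9.485×10^-5 rad/s.
Angle swept by the target during transfer: ω₂·t = 1.661 rad = 95.17°.
Arrival is 180° from departure on the ellipse, so φ = 180° − 95.17° = 84.8°.

φ = 84.8°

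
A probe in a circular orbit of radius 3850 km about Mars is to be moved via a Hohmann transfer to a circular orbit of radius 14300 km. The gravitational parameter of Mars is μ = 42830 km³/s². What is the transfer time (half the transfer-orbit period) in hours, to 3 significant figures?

t = 3.65 hours

Semi-major axis of the transfer orbit: a_t = (3850 + 14300)/2 = 9075 km.
Transfer time t = π√(a_t³/μ) = π√((9075)³ / 42830) = 13123 s.
Converting: 13123 s ÷ 3600 s/hour = 3.65 hours.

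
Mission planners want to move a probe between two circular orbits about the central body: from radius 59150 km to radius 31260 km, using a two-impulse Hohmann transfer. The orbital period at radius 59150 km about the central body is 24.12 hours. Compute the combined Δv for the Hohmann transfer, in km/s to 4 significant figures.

From Kepler's third law T² = 4π²r³/μ at r = 59150 km, T = 24.12 hours = 24.12 × 3600 s = 86832 s: μ = 4π²r³/T² = 1.08359×10^6 km³/s².
The Hohmann ellipse has a_t = (r₁ + r₂)/2 = 45205 km.
At r₁ the circular-orbit speed is v₁ = √(μ/r₁) = 4.2801 km/s.
On the transfer ellipse at r₁, v² = μ(2/r − 1/a) gives v_a = √[μ(2/r₁ − 1/a_t)] = 3.5592 km/s.
First burn Δv₁ = |v_a − v₁| = 0.7209 km/s.
At r₂, v₂ = √(μ/r₂) = 5.8876 km/s.
Transfer-orbit speed at r₂: v_p = √[μ(2/r₂ − 1/a_t)] = 6.7348 km/s.
Second burn Δv₂ = |v₂ − v_p| = 0.8472 km/s.
Δv = Δv₁ + Δv₂ = 0.7209 + 0.8472 = 1.568 km/s.

Δv = 1.568 km/s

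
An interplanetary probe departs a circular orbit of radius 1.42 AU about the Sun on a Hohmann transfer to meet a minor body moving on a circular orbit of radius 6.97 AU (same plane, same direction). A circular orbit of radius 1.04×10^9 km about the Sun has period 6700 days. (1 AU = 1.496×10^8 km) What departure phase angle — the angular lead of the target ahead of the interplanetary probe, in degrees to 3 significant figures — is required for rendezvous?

φ = 96.0°

From Kepler's third law T² = 4π²r³/μ at r = 1.04×10^9 km, T = 6700 days = 6700 × 86400 s = 5.7888×10^8 s: μ = 4π²r³/T² = 1.32520×10^11 km³/s².
In km: r₁ = 1.42 × 1.496×10^8 = 2.12432×10^8 km; r₂ = 6.97 × 1.496×10^8 = 1.042712×10^9 km.
The Hohmann ellipse has a_t = (r₁ + r₂)/2 = 6.27572×10^8 km.
Transfer time t = π√(a_t³/μ) = 1.357×10^8 s.
The target's mean motion on its circular orbit is ω₂ = √(μ/r₂³) = 1.081×10^-8 rad/s.
Angle swept by the target during transfer: ω₂·t = 1.4669 rad = 84.047°.
Arrival is 180° from departure on the ellipse, so φ = 180° − 84.047° = 96.0°.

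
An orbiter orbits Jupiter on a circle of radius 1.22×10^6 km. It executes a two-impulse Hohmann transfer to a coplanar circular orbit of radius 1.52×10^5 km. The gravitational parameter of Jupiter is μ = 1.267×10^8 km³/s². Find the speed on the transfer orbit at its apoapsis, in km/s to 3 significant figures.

Semi-major axis of the transfer orbit: a_t = (1.220×10^6 + 1.520×10^5)/2 = 6.860×10^5 km.
The apoapsis of the transfer ellipse is at r = 1.220×10^6 km.
Vis-viva: v = √[μ(2/r − 1/a_t)] = √[1.267×10^8 × (2/1.220×10^6 − 1/6.860×10^5)] = 4.797 km/s.

v = 4.80 km/s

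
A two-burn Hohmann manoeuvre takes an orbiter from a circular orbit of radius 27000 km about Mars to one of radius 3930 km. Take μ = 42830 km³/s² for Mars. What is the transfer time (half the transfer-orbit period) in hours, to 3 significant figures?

t = 8.11 hours

Transfer-ellipse semi-major axis a_t = (r₁ + r₂)/2 = (27000 + 3930)/2 = 15465 km.
Half the transfer-orbit period gives t = π√(a_t³/μ) = 29190 s.
Converting: 29190 s ÷ 3600 s/hour = 8.11 hours.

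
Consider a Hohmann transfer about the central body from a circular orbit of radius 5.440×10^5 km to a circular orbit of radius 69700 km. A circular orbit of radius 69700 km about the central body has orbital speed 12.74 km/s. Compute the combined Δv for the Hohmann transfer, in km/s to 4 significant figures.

Δv = 6.610 km/s

From the circular-orbit relation v² = μ/r at r = 69700 km: μ = v²r = (12.74)² × 69700 = 1.13128×10^7 km³/s².
Semi-major axis of the transfer orbit: a_t = (5.440×10^5 + 69700)/2 = 3.0685×10^5 km.
Circular speed at r₁: v₁ = √(μ/r₁) = √(1.13128×10^7/5.440×10^5) = 4.560 km/s.
On the transfer ellipse at r₁, v² = μ(2/r − 1/a) gives v_a = √[μ(2/r₁ − 1/a_t)] = 2.173 km/s.
First burn Δv₁ = |v_a − v₁| = 2.387 km/s.
Circular speed at r₂: v₂ = √(μ/r₂) = 12.740 km/s.
Transfer-orbit speed at r₂: v_p = √[μ(2/r₂ − 1/a_t)] = 16.963 km/s.
Second burn Δv₂ = |v₂ − v_p| = 4.223 km/s.
Δv = Δv₁ + Δv₂ = 2.387 + 4.223 = 6.610 km/s.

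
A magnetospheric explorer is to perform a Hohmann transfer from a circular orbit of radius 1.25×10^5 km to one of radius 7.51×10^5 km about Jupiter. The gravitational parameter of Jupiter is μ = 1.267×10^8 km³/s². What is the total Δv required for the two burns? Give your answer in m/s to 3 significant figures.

Semi-major axis of the transfer orbit: a_t = (1.250×10^5 + 7.510×10^5)/2 = 4.380×10^5 km.
At r₁ the circular-orbit speed is v₁ = √(μ/r₁) = 31.837 km/s.
Transfer-orbit speed at r₁ (v² = μ(2/r − 1/a)): v_p = √[μ(2/r₁ − 1/a_t)] = 41.688 km/s.
First burn Δv₁ = |v_p − v₁| = 9.851 km/s.
At r₂, v₂ = √(μ/r₂) = 12.989 km/s.
Transfer-orbit speed at r₂: v_a = √[μ(2/r₂ − 1/a_t)] = 6.9388 km/s.
Second burn Δv₂ = |v₂ − v_a| = 6.050 km/s.
Total Δv = Δv₁ + Δv₂ = 15.90 km/s.

Δv = 15900 m/s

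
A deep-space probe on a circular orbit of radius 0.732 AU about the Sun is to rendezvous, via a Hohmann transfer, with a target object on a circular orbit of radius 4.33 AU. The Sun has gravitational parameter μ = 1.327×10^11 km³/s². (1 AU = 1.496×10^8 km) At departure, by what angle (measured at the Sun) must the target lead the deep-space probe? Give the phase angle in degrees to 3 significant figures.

In km: r₁ = 0.732 × 1.496×10^8 = 1.095072×10^8 km; r₂ = 4.33 × 1.496×10^8 = 6.47768×10^8 km.
The Hohmann ellipse has a_t = (r₁ + r₂)/2 = 3.786376×10^8 km.
Transfer time t = π√(a_t³/μ) = 6.354×10^7 s.
Target angular speed ω₂ = √(μ/r₂³) = 2.210×10^-8 rad/s.
Angle swept by the target during transfer: ω₂·t = 1.404 rad = 80.44°.
Arrival is 180° from departure on the ellipse, so φ = 180° − 80.44° = 99.6°.

φ = 99.6°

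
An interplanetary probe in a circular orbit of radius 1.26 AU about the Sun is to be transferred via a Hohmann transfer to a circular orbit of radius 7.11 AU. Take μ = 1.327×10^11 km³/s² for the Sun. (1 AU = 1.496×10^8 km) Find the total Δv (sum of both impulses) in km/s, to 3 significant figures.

In km: r₁ = 1.26 × 1.496×10^8 = 1.88496×10^8 km; r₂ = 7.11 × 1.496×10^8 = 1.063656×10^9 km.
The Hohmann ellipse has a_t = (r₁ + r₂)/2 = 6.26076×10^8 km.
Circular speed at r₁: v₁ = √(μ/r₁) = √(1.327×10^11/1.88496×10^8) = 26.533 km/s.
Transfer-orbit speed at r₁ (vis-viva): v_p = √[μ(2/r₁ − 1/a_t)] = 34.584 km/s.
First burn Δv₁ = |v_p − v₁| = 8.051 km/s.
At r₂, v₂ = √(μ/r₂) = 11.17 km/s.
Transfer-orbit speed at r₂: v_a = √[μ(2/r₂ − 1/a_t)] = 6.129 km/s.
Second burn Δv₂ = |v₂ − v_a| = 5.041 km/s.
Total Δv = Δv₁ + Δv₂ = 13.09 km/s.

Δv = 13.1 km/s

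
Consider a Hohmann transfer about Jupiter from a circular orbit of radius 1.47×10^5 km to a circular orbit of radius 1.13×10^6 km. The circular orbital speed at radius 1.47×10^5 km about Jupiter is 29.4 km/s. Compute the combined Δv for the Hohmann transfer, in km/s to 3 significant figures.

Δv = 15.2 km/s

From the circular-orbit relation v² = μ/r at r = 1.47×10^5 km: μ = v²r = (29.4)² × 1.47×10^5 = 1.27061×10^8 km³/s².
The Hohmann ellipse has a_t = (r₁ + r₂)/2 = 6.385×10^5 km.
At r₁ the circular-orbit speed is v₁ = √(μ/r₁) = 29.400 km/s.
Transfer-orbit speed at r₁ (v² = μ(2/r − 1/a)): v_p = √[μ(2/r₁ − 1/a_t)] = 39.112 km/s.
First burn Δv₁ = |v_p − v₁| = 9.712 km/s.
At r₂, v₂ = √(μ/r₂) = 10.604 km/s.
Transfer-orbit speed at r₂: v_a = √[μ(2/r₂ − 1/a_t)] = 5.0880 km/s.
Second burn Δv₂ = |v₂ − v_a| = 5.516 km/s.
Δv = Δv₁ + Δv₂ = 9.712 + 5.516 = 15.23 km/s.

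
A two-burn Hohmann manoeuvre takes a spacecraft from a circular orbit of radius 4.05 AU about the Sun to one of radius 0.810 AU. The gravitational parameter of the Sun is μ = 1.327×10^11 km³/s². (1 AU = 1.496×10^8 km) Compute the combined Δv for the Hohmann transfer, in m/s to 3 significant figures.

In km: r₁ = 4.05 × 1.496×10^8 = 6.0588×10^8 km; r₂ = 0.810 × 1.496×10^8 = 1.21176×10^8 km.
Transfer-ellipse semi-major axis a_t = (r₁ + r₂)/2 = (6.0588×10^8 + 1.21176×10^8)/2 = 3.63528×10^8 km.
Circular speed at r₁: v₁ = √(μ/r₁) = √(1.327×10^11/6.0588×10^8) = 14.7993 km/s.
Transfer-orbit speed at r₁ (v² = μ(2/r − 1/a)): v_a = √[μ(2/r₁ − 1/a_t)] = 8.54440 km/s.
First burn Δv₁ = |v_a − v₁| = 6.2549 km/s.
Circular speed at r₂: v₂ = √(μ/r₂) = 33.0923 km/s.
Transfer-orbit speed at r₂: v_p = √[μ(2/r₂ − 1/a_t)] = 42.7220 km/s.
Second burn Δv₂ = |v₂ − v_p| = 9.6297 km/s.
Δv = Δv₁ + Δv₂ = 6.2549 + 9.6297 = 15.88 km/s.

Δv = 15900 m/s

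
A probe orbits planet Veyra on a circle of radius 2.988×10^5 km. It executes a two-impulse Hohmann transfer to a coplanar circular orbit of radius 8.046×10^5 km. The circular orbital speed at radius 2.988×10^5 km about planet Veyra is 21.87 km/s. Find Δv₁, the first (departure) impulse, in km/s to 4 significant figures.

Δv₁ = 4.541 km/s

From the circular-orbit relation v² = μ/r at r = 2.988×10^5 km: μ = v²r = (21.87)² × 2.988×10^5 = 1.42915×10^8 km³/s².
Transfer-ellipse semi-major axis a_t = (r₁ + r₂)/2 = (2.988×10^5 + 8.046×10^5)/2 = 5.517×10^5 km.
On the circular orbit at r = 2.988×10^5 km, v_c = √(μ/r) = 21.870 km/s.
Transfer-orbit speed at the same r (vis-viva, a = a_t): v_t = √[μ(2/r − 1/a_t)] = 26.411 km/s.
Δv₁ = |v_t − v_c| = |26.411 − 21.870| = 4.541 km/s.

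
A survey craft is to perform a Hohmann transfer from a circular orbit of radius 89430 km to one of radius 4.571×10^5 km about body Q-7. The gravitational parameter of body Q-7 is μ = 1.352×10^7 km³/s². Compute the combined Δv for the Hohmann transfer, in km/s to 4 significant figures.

Δv = 5.934 km/s

The Hohmann ellipse has a_t = (r₁ + r₂)/2 = 2.73265×10^5 km.
Circular speed at r₁: v₁ = √(μ/r₁) = √(1.352×10^7/89430) = 12.2955 km/s.
On the transfer ellipse at r₁, v² = μ(2/r − 1/a) gives v_p = √[μ(2/r₁ − 1/a_t)] = 15.9023 km/s.
First burn Δv₁ = |v_p − v₁| = 3.607 km/s.
Circular speed at r₂: v₂ = √(μ/r₂) = 5.4385 km/s.
Transfer-orbit speed at r₂: v_a = √[μ(2/r₂ − 1/a_t)] = 3.1112 km/s.
Second burn Δv₂ = |v₂ − v_a| = 2.327 km/s.
Total Δv = Δv₁ + Δv₂ = 5.934 km/s.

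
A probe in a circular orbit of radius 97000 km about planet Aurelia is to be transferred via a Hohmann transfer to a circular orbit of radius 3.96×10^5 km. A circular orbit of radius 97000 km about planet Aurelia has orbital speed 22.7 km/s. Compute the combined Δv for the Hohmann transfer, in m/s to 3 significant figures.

From the circular-orbit relation v² = μ/r at r = 97000 km: μ = v²r = (22.7)² × 97000 = 4.99831×10^7 km³/s².
Semi-major axis of the transfer orbit: a_t = (97000 + 3.960×10^5)/2 = 2.465×10^5 km.
Circular speed at r₁: v₁ = √(μ/r₁) = √(4.99831×10^7/97000) = 22.700 km/s.
On the transfer ellipse at r₁, v² = μ(2/r − 1/a) gives v_p = √[μ(2/r₁ − 1/a_t)] = 28.772 km/s.
First burn Δv₁ = |v_p − v₁| = 6.072 km/s.
Circular speed at r₂: v₂ = √(μ/r₂) = 11.235 km/s.
Transfer-orbit speed at r₂: v_a = √[μ(2/r₂ − 1/a_t)] = 7.0476 km/s.
Second burn Δv₂ = |v₂ − v_a| = 4.187 km/s.
Δv = Δv₁ + Δv₂ = 6.072 + 4.187 = 10.26 km/s.

Δv = 10300 m/s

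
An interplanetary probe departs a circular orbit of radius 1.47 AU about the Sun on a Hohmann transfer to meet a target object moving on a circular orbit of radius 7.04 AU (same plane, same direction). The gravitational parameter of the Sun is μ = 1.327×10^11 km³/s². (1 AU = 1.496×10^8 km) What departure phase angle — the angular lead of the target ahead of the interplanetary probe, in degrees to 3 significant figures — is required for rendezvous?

In km: r₁ = 1.47 × 1.496×10^8 = 2.19912×10^8 km; r₂ = 7.04 × 1.496×10^8 = 1.053184×10^9 km.
Semi-major axis of the transfer orbit: a_t = (2.19912×10^8 + 1.053184×10^9)/2 = 6.36548×10^8 km.
The half-period of the transfer ellipse is t = π√(a_t³/μ) = 1.38504×10^8 s.
Target angular speed ω₂ = √(μ/r₂³) = 1.06581×10^-8 rad/s.
Angle swept by the target during transfer: ω₂·t = 1.4762 rad = 84.58°.
The interplanetary probe traverses 180° on the transfer ellipse, so the target must lead by 180° − 84.58° = 95.4°.

φ = 95.4°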